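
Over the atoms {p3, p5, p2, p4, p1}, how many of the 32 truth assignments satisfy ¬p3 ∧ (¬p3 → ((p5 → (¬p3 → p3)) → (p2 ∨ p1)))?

14

Initial set: {T (¬p3 ∧ (¬p3 → ((p5 → (¬p3 → p3)) → (p2 ∨ p1))))}.
T (¬p3 ∧ (¬p3 → ((p5 → (¬p3 → p3)) → (p2 ∨ p1)))): α-rule — add T ¬p3, T (¬p3 → ((p5 → (¬p3 → p3)) → (p2 ∨ p1))).
T (¬p3 → ((p5 → (¬p3 → p3)) → (p2 ∨ p1))): β-rule — branch into F ¬p3  //  T ((p5 → (¬p3 → p3)) → (p2 ∨ p1)).
  branch 1 (add F ¬p3):
    × closes — contains both p3 and ¬p3.
  branch 2 (add T ((p5 → (¬p3 → p3)) → (p2 ∨ p1))):
    T ((p5 → (¬p3 → p3)) → (p2 ∨ p1)): β-rule — branch into F (p5 → (¬p3 → p3))  //  T (p2 ∨ p1).
      branch 2.1 (add F (p5 → (¬p3 → p3))):
        F (p5 → (¬p3 → p3)): α-rule — add T p5, F (¬p3 → p3).
        F (¬p3 → p3): α-rule — add T ¬p3, F p3.
        ○ open, literals {p3=0, p5=1}.
      branch 2.2 (add T (p2 ∨ p1)):
        T (p2 ∨ p1): β-rule — branch into T p2  //  T p1.
          branch 2.2.1 (add T p2):
            ○ open, literals {p2=1, p3=0}.
          branch 2.2.2 (add T p1):
            ○ open, literals {p1=1, p3=0}.
1 branch closed, 3 open.
Each open branch fixes some atoms; the unmentioned ones are free. Counting distinct full assignments: branch {p3=0, p5=1} (p2, p4, p1) contributes 8 new; branch {p2=1, p3=0} (p5, p4, p1) contributes 4 new; branch {p1=1, p3=0} (p5, p2, p4) contributes 2 new. Total: 14.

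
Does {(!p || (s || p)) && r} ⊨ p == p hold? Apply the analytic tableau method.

Initial set: {((!p || (s || p)) && r); !(p == p)}.
((!p || (s || p)) && r): α-rule — add (!p || (s || p)), r.
!(p == p): β-rule — branch into p, !p  //  !p, p.
  branch 1 (add p, !p):
    × closes — contains both p and !p.
  branch 2 (add !p, p):
    × closes — contains both p and !p.
All 2 branches close.
Every branch closed, so the premises entail the conclusion.

Yes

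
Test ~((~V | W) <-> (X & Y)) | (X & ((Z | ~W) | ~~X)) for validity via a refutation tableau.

Assume the negation and expand:
Initial set: {F (~((~V | W) <-> (X & Y)) | (X & ((Z | ~W) | ~~X)))}.
F (~((~V | W) <-> (X & Y)) | (X & ((Z | ~W) | ~~X))): α-rule — add F ~((~V | W) <-> (X & Y)), F (X & ((Z | ~W) | ~~X)).
F ~((~V | W) <-> (X & Y)): β-rule — branch into T (~V | W), T (X & Y)  //  F (~V | W), F (X & Y).
  branch 1 (add T (~V | W), T (X & Y)):
    T (X & Y): α-rule — add T X, T Y.
    F (X & ((Z | ~W) | ~~X)): β-rule — branch into F X  //  F ((Z | ~W) | ~~X).
      branch 1.1 (add F X):
        × closes — contains both X and ~X.
      branch 1.2 (add F ((Z | ~W) | ~~X)):
        F ((Z | ~W) | ~~X): α-rule — add F (Z | ~W), F ~~X.
        F (Z | ~W): α-rule — add F Z, F ~W.
        F ~~X: drop double negation, giving F X.
        × closes — contains both X and ~X.
  branch 2 (add F (~V | W), F (X & Y)):
    F (~V | W): α-rule — add F ~V, F W.
    F (X & ((Z | ~W) | ~~X)): β-rule — branch into F X  //  F ((Z | ~W) | ~~X).
      branch 2.1 (add F X):
        F (X & Y): β-rule — branch into F X  //  F Y.
          branch 2.1.1 (add F X):
            ○ open, literals {V=T, W=F, X=F}.
          branch 2.1.2 (add F Y):
            ○ open, literals {V=T, W=F, X=F, Y=F}.
      branch 2.2 (add F ((Z | ~W) | ~~X)):
        F ((Z | ~W) | ~~X): α-rule — add F (Z | ~W), F ~~X.
        F (Z | ~W): α-rule — add F Z, F ~W.
        × closes — contains both W and ~W.
3 branches closed, 2 open.
An open branch gives a countermodel: V=T, W=F, X=F (unmentioned atoms arbitrary); under it the original formula is false.

Not valid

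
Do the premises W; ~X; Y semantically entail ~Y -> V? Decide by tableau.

Yes

Initial set: {W; ~X; Y; ~(~Y -> V)}.
~(~Y -> V): α-rule — add ~Y, ~V.
× closes — contains both Y and ~Y.
All 1 branch closes.
Every branch closed, so the premises entail the conclusion.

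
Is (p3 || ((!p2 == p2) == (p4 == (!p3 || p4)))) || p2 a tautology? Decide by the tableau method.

Assume the negation and expand:
Initial set: {!((p3 || ((!p2 == p2) == (p4 == (!p3 || p4)))) || p2)}.
!((p3 || ((!p2 == p2) == (p4 == (!p3 || p4)))) || p2): α-rule — add !(p3 || ((!p2 == p2) == (p4 == (!p3 || p4)))), !p2.
!(p3 || ((!p2 == p2) == (p4 == (!p3 || p4)))): α-rule — add !p3, !((!p2 == p2) == (p4 == (!p3 || p4))).
!((!p2 == p2) == (p4 == (!p3 || p4))): β-rule — branch into (!p2 == p2), !(p4 == (!p3 || p4))  //  !(!p2 == p2), (p4 == (!p3 || p4)).
  branch 1 (add (!p2 == p2), !(p4 == (!p3 || p4))):
    (!p2 == p2): β-rule — branch into !p2, p2  //  !!p2, !p2.
      branch 1.1 (add !p2, p2):
        × closes — contains both p2 and !p2.
      branch 1.2 (add !!p2, !p2):
        × closes — contains both p2 and !p2.
  branch 2 (add !(!p2 == p2), (p4 == (!p3 || p4))):
    !(!p2 == p2): β-rule — branch into !p2, !p2  //  !!p2, p2.
      branch 2.1 (add !p2, !p2):
        (p4 == (!p3 || p4)): β-rule — branch into p4, (!p3 || p4)  //  !p4, !(!p3 || p4).
          branch 2.1.1 (add p4, (!p3 || p4)):
            (!p3 || p4): β-rule — branch into !p3  //  p4.
              branch 2.1.1.1 (add !p3):
                ○ open, literals {p2=0, p3=0, p4=1}.
              branch 2.1.1.2 (add p4):
                ○ open, literals {p2=0, p3=0, p4=1}.
          branch 2.1.2 (add !p4, !(!p3 || p4)):
            !(!p3 || p4): α-rule — add !!p3, !p4.
            × closes — contains both p3 and !p3.
      branch 2.2 (add !!p2, p2):
        × closes — contains both p2 and !p2.
4 branches closed, 2 open.
An open branch gives a countermodel: p2=0, p3=0, p4=1 (unmentioned atoms arbitrary); under it the original formula is false.

Not valid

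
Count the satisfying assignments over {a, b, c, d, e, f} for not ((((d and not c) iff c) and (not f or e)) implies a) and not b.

3

Initial set: {(not ((((d and not c) iff c) and (not f or e)) implies a) and not b)}.
(not ((((d and not c) iff c) and (not f or e)) implies a) and not b): α-rule — add not ((((d and not c) iff c) and (not f or e)) implies a), not b.
not ((((d and not c) iff c) and (not f or e)) implies a): α-rule — add (((d and not c) iff c) and (not f or e)), not a.
(((d and not c) iff c) and (not f or e)): α-rule — add ((d and not c) iff c), (not f or e).
((d and not c) iff c): β-rule — branch into (d and not c), c  //  not (d and not c), not c.
  branch 1 (add (d and not c), c):
    (d and not c): α-rule — add d, not c.
    × closes — contains both c and not c.
  branch 2 (add not (d and not c), not c):
    (not f or e): β-rule — branch into not f  //  e.
      branch 2.1 (add not f):
        not (d and not c): β-rule — branch into not d  //  not not c.
          branch 2.1.1 (add not d):
            ○ open, literals {a=F, b=F, c=F, d=F, f=F}.
          branch 2.1.2 (add not not c):
            × closes — contains both c and not c.
      branch 2.2 (add e):
        not (d and not c): β-rule — branch into not d  //  not not c.
          branch 2.2.1 (add not d):
            ○ open, literals {a=F, b=F, c=F, d=F, e=T}.
          branch 2.2.2 (add not not c):
            × closes — contains both c and not c.
3 branches closed, 2 open.
Each open branch fixes some atoms; the unmentioned ones are free. Counting distinct full assignments: branch {a=F, b=F, c=F, d=F, f=F} (e) contributes 2 new; branch {a=F, b=F, c=F, d=F, e=T} (f) contributes 1 new. Total: 3.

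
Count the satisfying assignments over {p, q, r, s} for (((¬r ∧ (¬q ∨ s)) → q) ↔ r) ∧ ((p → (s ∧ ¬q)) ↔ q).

Initial set: {T ((((¬r ∧ (¬q ∨ s)) → q) ↔ r) ∧ ((p → (s ∧ ¬q)) ↔ q))}.
T ((((¬r ∧ (¬q ∨ s)) → q) ↔ r) ∧ ((p → (s ∧ ¬q)) ↔ q)): α-rule — add T (((¬r ∧ (¬q ∨ s)) → q) ↔ r), T ((p → (s ∧ ¬q)) ↔ q).
T (((¬r ∧ (¬q ∨ s)) → q) ↔ r): β-rule — branch into T ((¬r ∧ (¬q ∨ s)) → q), T r  //  F ((¬r ∧ (¬q ∨ s)) → q), F r.
  branch 1 (add T ((¬r ∧ (¬q ∨ s)) → q), T r):
    T ((p → (s ∧ ¬q)) ↔ q): β-rule — branch into T (p → (s ∧ ¬q)), T q  //  F (p → (s ∧ ¬q)), F q.
      branch 1.1 (add T (p → (s ∧ ¬q)), T q):
        T ((¬r ∧ (¬q ∨ s)) → q): β-rule — branch into F (¬r ∧ (¬q ∨ s))  //  T q.
          branch 1.1.1 (add F (¬r ∧ (¬q ∨ s))):
            T (p → (s ∧ ¬q)): β-rule — branch into F p  //  T (s ∧ ¬q).
              branch 1.1.1.1 (add F p):
                F (¬r ∧ (¬q ∨ s)): β-rule — branch into F ¬r  //  F (¬q ∨ s).
                  branch 1.1.1.1.1 (add F ¬r):
                    ○ open, literals {p=0, q=1, r=1}.
                  branch 1.1.1.1.2 (add F (¬q ∨ s)):
                    F (¬q ∨ s): α-rule — add F ¬q, F s.
                    ○ open, literals {p=0, q=1, r=1, s=0}.
              branch 1.1.1.2 (add T (s ∧ ¬q)):
                T (s ∧ ¬q): α-rule — add T s, T ¬q.
                × closes — contains both q and ¬q.
          branch 1.1.2 (add T q):
            T (p → (s ∧ ¬q)): β-rule — branch into F p  //  T (s ∧ ¬q).
              branch 1.1.2.1 (add F p):
                ○ open, literals {p=0, q=1, r=1}.
              branch 1.1.2.2 (add T (s ∧ ¬q)):
                T (s ∧ ¬q): α-rule — add T s, T ¬q.
                × closes — contains both q and ¬q.
      branch 1.2 (add F (p → (s ∧ ¬q)), F q):
        F (p → (s ∧ ¬q)): α-rule — add T p, F (s ∧ ¬q).
        T ((¬r ∧ (¬q ∨ s)) → q): β-rule — branch into F (¬r ∧ (¬q ∨ s))  //  T q.
          branch 1.2.1 (add F (¬r ∧ (¬q ∨ s))):
            F (s ∧ ¬q): β-rule — branch into F s  //  F ¬q.
              branch 1.2.1.1 (add F s):
                F (¬r ∧ (¬q ∨ s)): β-rule — branch into F ¬r  //  F (¬q ∨ s).
                  branch 1.2.1.1.1 (add F ¬r):
                    ○ open, literals {p=1, q=0, r=1, s=0}.
                  branch 1.2.1.1.2 (add F (¬q ∨ s)):
                    F (¬q ∨ s): α-rule — add F ¬q, F s.
                    × closes — contains both q and ¬q.
              branch 1.2.1.2 (add F ¬q):
                × closes — contains both q and ¬q.
          branch 1.2.2 (add T q):
            × closes — contains both q and ¬q.
  branch 2 (add F ((¬r ∧ (¬q ∨ s)) → q), F r):
    F ((¬r ∧ (¬q ∨ s)) → q): α-rule — add T (¬r ∧ (¬q ∨ s)), F q.
    T (¬r ∧ (¬q ∨ s)): α-rule — add T ¬r, T (¬q ∨ s).
    T ((p → (s ∧ ¬q)) ↔ q): β-rule — branch into T (p → (s ∧ ¬q)), T q  //  F (p → (s ∧ ¬q)), F q.
      branch 2.1 (add T (p → (s ∧ ¬q)), T q):
        × closes — contains both q and ¬q.
      branch 2.2 (add F (p → (s ∧ ¬q)), F q):
        F (p → (s ∧ ¬q)): α-rule — add T p, F (s ∧ ¬q).
        T (¬q ∨ s): β-rule — branch into T ¬q  //  T s.
          branch 2.2.1 (add T ¬q):
            F (s ∧ ¬q): β-rule — branch into F s  //  F ¬q.
              branch 2.2.1.1 (add F s):
                ○ open, literals {p=1, q=0, r=0, s=0}.
              branch 2.2.1.2 (add F ¬q):
                × closes — contains both q and ¬q.
          branch 2.2.2 (add T s):
            F (s ∧ ¬q): β-rule — branch into F s  //  F ¬q.
              branch 2.2.2.1 (add F s):
                × closes — contains both s and ¬s.
              branch 2.2.2.2 (add F ¬q):
                × closes — contains both q and ¬q.
9 branches closed, 5 open.
Each open branch fixes some atoms; the unmentioned ones are free. Counting distinct full assignments: branch {p=0, q=1, r=1} (s) contributes 2 new; branch {p=0, q=1, r=1, s=0} (none free) contributes 0 new; branch {p=0, q=1, r=1} (s) contributes 0 new; branch {p=1, q=0, r=1, s=0} (none free) contributes 1 new; branch {p=1, q=0, r=0, s=0} (none free) contributes 1 new. Total: 4.

4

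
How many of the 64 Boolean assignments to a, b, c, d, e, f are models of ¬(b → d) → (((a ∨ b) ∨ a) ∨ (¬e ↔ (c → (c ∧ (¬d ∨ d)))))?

64

Initial set: {(¬(b → d) → (((a ∨ b) ∨ a) ∨ (¬e ↔ (c → (c ∧ (¬d ∨ d))))))}.
(¬(b → d) → (((a ∨ b) ∨ a) ∨ (¬e ↔ (c → (c ∧ (¬d ∨ d)))))): β-rule — branch into ¬¬(b → d)  //  (((a ∨ b) ∨ a) ∨ (¬e ↔ (c → (c ∧ (¬d ∨ d))))).
  branch 1 (add ¬¬(b → d)):
    ¬¬(b → d): β-rule — branch into ¬b  //  d.
      branch 1.1 (add ¬b):
        ○ open, literals {b=0}.
      branch 1.2 (add d):
        ○ open, literals {d=1}.
  branch 2 (add (((a ∨ b) ∨ a) ∨ (¬e ↔ (c → (c ∧ (¬d ∨ d)))))):
    (((a ∨ b) ∨ a) ∨ (¬e ↔ (c → (c ∧ (¬d ∨ d))))): β-rule — branch into ((a ∨ b) ∨ a)  //  (¬e ↔ (c → (c ∧ (¬d ∨ d)))).
      branch 2.1 (add ((a ∨ b) ∨ a)):
        ((a ∨ b) ∨ a): β-rule — branch into (a ∨ b)  //  a.
          branch 2.1.1 (add (a ∨ b)):
            (a ∨ b): β-rule — branch into a  //  b.
              branch 2.1.1.1 (add a):
                ○ open, literals {a=1}.
              branch 2.1.1.2 (add b):
                ○ open, literals {b=1}.
          branch 2.1.2 (add a):
            ○ open, literals {a=1}.
      branch 2.2 (add (¬e ↔ (c → (c ∧ (¬d ∨ d))))):
        (¬e ↔ (c → (c ∧ (¬d ∨ d)))): β-rule — branch into ¬e, (c → (c ∧ (¬d ∨ d)))  //  ¬¬e, ¬(c → (c ∧ (¬d ∨ d))).
          branch 2.2.1 (add ¬e, (c → (c ∧ (¬d ∨ d)))):
            (c → (c ∧ (¬d ∨ d))): β-rule — branch into ¬c  //  (c ∧ (¬d ∨ d)).
              branch 2.2.1.1 (add ¬c):
                ○ open, literals {c=0, e=0}.
              branch 2.2.1.2 (add (c ∧ (¬d ∨ d))):
                (c ∧ (¬d ∨ d)): α-rule — add c, (¬d ∨ d).
                (¬d ∨ d): β-rule — branch into ¬d  //  d.
                  branch 2.2.1.2.1 (add ¬d):
                    ○ open, literals {c=1, d=0, e=0}.
                  branch 2.2.1.2.2 (add d):
                    ○ open, literals {c=1, d=1, e=0}.
          branch 2.2.2 (add ¬¬e, ¬(c → (c ∧ (¬d ∨ d)))):
            ¬(c → (c ∧ (¬d ∨ d))): α-rule — add c, ¬(c ∧ (¬d ∨ d)).
            ¬(c ∧ (¬d ∨ d)): β-rule — branch into ¬c  //  ¬(¬d ∨ d).
              branch 2.2.2.1 (add ¬c):
                × closes — contains both c and ¬c.
              branch 2.2.2.2 (add ¬(¬d ∨ d)):
                ¬(¬d ∨ d): α-rule — add ¬¬d, ¬d.
                × closes — contains both d and ¬d.
2 branches closed, 8 open.
Each open branch fixes some atoms; the unmentioned ones are free. Counting distinct full assignments: branch {b=0} (a, c, d, e, f) contributes 32 new; branch {d=1} (a, b, c, e, f) contributes 16 new; branch {a=1} (b, c, d, e, f) contributes 8 new; branch {b=1} (a, c, d, e, f) contributes 8 new; branch {a=1} (b, c, d, e, f) contributes 0 new; branch {c=0, e=0} (a, b, d, f) contributes 0 new; branch {c=1, d=0, e=0} (a, b, f) contributes 0 new; branch {c=1, d=1, e=0} (a, b, f) contributes 0 new. Total: 64.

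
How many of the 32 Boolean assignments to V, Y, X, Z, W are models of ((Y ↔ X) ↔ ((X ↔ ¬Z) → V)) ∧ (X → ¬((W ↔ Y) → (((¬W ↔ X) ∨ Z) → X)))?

8

Initial set: {T (((Y ↔ X) ↔ ((X ↔ ¬Z) → V)) ∧ (X → ¬((W ↔ Y) → (((¬W ↔ X) ∨ Z) → X))))}.
T (((Y ↔ X) ↔ ((X ↔ ¬Z) → V)) ∧ (X → ¬((W ↔ Y) → (((¬W ↔ X) ∨ Z) → X)))): α-rule — add T ((Y ↔ X) ↔ ((X ↔ ¬Z) → V)), T (X → ¬((W ↔ Y) → (((¬W ↔ X) ∨ Z) → X))).
T ((Y ↔ X) ↔ ((X ↔ ¬Z) → V)): β-rule — branch into T (Y ↔ X), T ((X ↔ ¬Z) → V)  //  F (Y ↔ X), F ((X ↔ ¬Z) → V).
  branch 1 (add T (Y ↔ X), T ((X ↔ ¬Z) → V)):
    T (X → ¬((W ↔ Y) → (((¬W ↔ X) ∨ Z) → X))): β-rule — branch into F X  //  T ¬((W ↔ Y) → (((¬W ↔ X) ∨ Z) → X)).
      branch 1.1 (add F X):
        T (Y ↔ X): β-rule — branch into T Y, T X  //  F Y, F X.
          branch 1.1.1 (add T Y, T X):
            × closes — contains both X and ¬X.
          branch 1.1.2 (add F Y, F X):
            T ((X ↔ ¬Z) → V): β-rule — branch into F (X ↔ ¬Z)  //  T V.
              branch 1.1.2.1 (add F (X ↔ ¬Z)):
                F (X ↔ ¬Z): β-rule — branch into T X, F ¬Z  //  F X, T ¬Z.
                  branch 1.1.2.1.1 (add T X, F ¬Z):
                    × closes — contains both X and ¬X.
                  branch 1.1.2.1.2 (add F X, T ¬Z):
                    ○ open, literals {X=F, Y=F, Z=F}.
              branch 1.1.2.2 (add T V):
                ○ open, literals {V=T, X=F, Y=F}.
      branch 1.2 (add T ¬((W ↔ Y) → (((¬W ↔ X) ∨ Z) → X))):
        T ¬((W ↔ Y) → (((¬W ↔ X) ∨ Z) → X)): α-rule — add T (W ↔ Y), F (((¬W ↔ X) ∨ Z) → X).
        F (((¬W ↔ X) ∨ Z) → X): α-rule — add T ((¬W ↔ X) ∨ Z), F X.
        T (Y ↔ X): β-rule — branch into T Y, T X  //  F Y, F X.
          branch 1.2.1 (add T Y, T X):
            × closes — contains both X and ¬X.
          branch 1.2.2 (add F Y, F X):
            T ((X ↔ ¬Z) → V): β-rule — branch into F (X ↔ ¬Z)  //  T V.
              branch 1.2.2.1 (add F (X ↔ ¬Z)):
                T (W ↔ Y): β-rule — branch into T W, T Y  //  F W, F Y.
                  branch 1.2.2.1.1 (add T W, T Y):
                    × closes — contains both Y and ¬Y.
                  branch 1.2.2.1.2 (add F W, F Y):
                    T ((¬W ↔ X) ∨ Z): β-rule — branch into T (¬W ↔ X)  //  T Z.
                      branch 1.2.2.1.2.1 (add T (¬W ↔ X)):
                        F (X ↔ ¬Z): β-rule — branch into T X, F ¬Z  //  F X, T ¬Z.
                          branch 1.2.2.1.2.1.1 (add T X, F ¬Z):
                            × closes — contains both X and ¬X.
                          branch 1.2.2.1.2.1.2 (add F X, T ¬Z):
                            T (¬W ↔ X): β-rule — branch into T ¬W, T X  //  F ¬W, F X.
                              branch 1.2.2.1.2.1.2.1 (add T ¬W, T X):
                                × closes — contains both X and ¬X.
                              branch 1.2.2.1.2.1.2.2 (add F ¬W, F X):
                                × closes — contains both W and ¬W.
                      branch 1.2.2.1.2.2 (add T Z):
                        F (X ↔ ¬Z): β-rule — branch into T X, F ¬Z  //  F X, T ¬Z.
                          branch 1.2.2.1.2.2.1 (add T X, F ¬Z):
                            × closes — contains both X and ¬X.
                          branch 1.2.2.1.2.2.2 (add F X, T ¬Z):
                            × closes — contains both Z and ¬Z.
              branch 1.2.2.2 (add T V):
                T (W ↔ Y): β-rule — branch into T W, T Y  //  F W, F Y.
                  branch 1.2.2.2.1 (add T W, T Y):
                    × closes — contains both Y and ¬Y.
                  branch 1.2.2.2.2 (add F W, F Y):
                    T ((¬W ↔ X) ∨ Z): β-rule — branch into T (¬W ↔ X)  //  T Z.
                      branch 1.2.2.2.2.1 (add T (¬W ↔ X)):
                        T (¬W ↔ X): β-rule — branch into T ¬W, T X  //  F ¬W, F X.
                          branch 1.2.2.2.2.1.1 (add T ¬W, T X):
                            × closes — contains both X and ¬X.
                          branch 1.2.2.2.2.1.2 (add F ¬W, F X):
                            × closes — contains both W and ¬W.
                      branch 1.2.2.2.2.2 (add T Z):
                        ○ open, literals {V=T, W=F, X=F, Y=F, Z=T}.
  branch 2 (add F (Y ↔ X), F ((X ↔ ¬Z) → V)):
    F ((X ↔ ¬Z) → V): α-rule — add T (X ↔ ¬Z), F V.
    T (X → ¬((W ↔ Y) → (((¬W ↔ X) ∨ Z) → X))): β-rule — branch into F X  //  T ¬((W ↔ Y) → (((¬W ↔ X) ∨ Z) → X)).
      branch 2.1 (add F X):
        F (Y ↔ X): β-rule — branch into T Y, F X  //  F Y, T X.
          branch 2.1.1 (add T Y, F X):
            T (X ↔ ¬Z): β-rule — branch into T X, T ¬Z  //  F X, F ¬Z.
              branch 2.1.1.1 (add T X, T ¬Z):
                × closes — contains both X and ¬X.
              branch 2.1.1.2 (add F X, F ¬Z):
                ○ open, literals {V=F, X=F, Y=T, Z=T}.
          branch 2.1.2 (add F Y, T X):
            × closes — contains both X and ¬X.
      branch 2.2 (add T ¬((W ↔ Y) → (((¬W ↔ X) ∨ Z) → X))):
        T ¬((W ↔ Y) → (((¬W ↔ X) ∨ Z) → X)): α-rule — add T (W ↔ Y), F (((¬W ↔ X) ∨ Z) → X).
        F (((¬W ↔ X) ∨ Z) → X): α-rule — add T ((¬W ↔ X) ∨ Z), F X.
        F (Y ↔ X): β-rule — branch into T Y, F X  //  F Y, T X.
          branch 2.2.1 (add T Y, F X):
            T (X ↔ ¬Z): β-rule — branch into T X, T ¬Z  //  F X, F ¬Z.
              branch 2.2.1.1 (add T X, T ¬Z):
                × closes — contains both X and ¬X.
              branch 2.2.1.2 (add F X, F ¬Z):
                T (W ↔ Y): β-rule — branch into T W, T Y  //  F W, F Y.
                  branch 2.2.1.2.1 (add T W, T Y):
                    T ((¬W ↔ X) ∨ Z): β-rule — branch into T (¬W ↔ X)  //  T Z.
                      branch 2.2.1.2.1.1 (add T (¬W ↔ X)):
                        T (¬W ↔ X): β-rule — branch into T ¬W, T X  //  F ¬W, F X.
                          branch 2.2.1.2.1.1.1 (add T ¬W, T X):
                            × closes — contains both W and ¬W.
                          branch 2.2.1.2.1.1.2 (add F ¬W, F X):
                            ○ open, literals {V=F, W=T, X=F, Y=T, Z=T}.
                      branch 2.2.1.2.1.2 (add T Z):
                        ○ open, literals {V=F, W=T, X=F, Y=T, Z=T}.
                  branch 2.2.1.2.2 (add F W, F Y):
                    × closes — contains both Y and ¬Y.
          branch 2.2.2 (add F Y, T X):
            × closes — contains both X and ¬X.
18 branches closed, 6 open.
Each open branch fixes some atoms; the unmentioned ones are free. Counting distinct full assignments: branch {X=F, Y=F, Z=F} (V, W) contributes 4 new; branch {V=T, X=F, Y=F} (Z, W) contributes 2 new; branch {V=T, W=F, X=F, Y=F, Z=T} (none free) contributes 0 new; branch {V=F, X=F, Y=T, Z=T} (W) contributes 2 new; branch {V=F, W=T, X=F, Y=T, Z=T} (none free) contributes 0 new; branch {V=F, W=T, X=F, Y=T, Z=T} (none free) contributes 0 new. Total: 8.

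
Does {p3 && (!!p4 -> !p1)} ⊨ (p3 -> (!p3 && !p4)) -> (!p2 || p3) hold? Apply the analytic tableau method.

Yes

Initial set: {(p3 && (!!p4 -> !p1)); !((p3 -> (!p3 && !p4)) -> (!p2 || p3))}.
(p3 && (!!p4 -> !p1)): α-rule — add p3, (!!p4 -> !p1).
!((p3 -> (!p3 && !p4)) -> (!p2 || p3)): α-rule — add (p3 -> (!p3 && !p4)), !(!p2 || p3).
!(!p2 || p3): α-rule — add !!p2, !p3.
× closes — contains both p3 and !p3.
All 1 branch closes.
Every branch closed, so the premises entail the conclusion.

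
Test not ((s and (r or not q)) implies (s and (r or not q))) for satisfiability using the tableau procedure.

Unsatisfiable

Initial set: {not ((s and (r or not q)) implies (s and (r or not q)))}.
not ((s and (r or not q)) implies (s and (r or not q))): α-rule — add (s and (r or not q)), not (s and (r or not q)).
(s and (r or not q)): α-rule — add s, (r or not q).
not (s and (r or not q)): β-rule — branch into not s  //  not (r or not q).
  branch 1 (add not s):
    × closes — contains both s and not s.
  branch 2 (add not (r or not q)):
    not (r or not q): α-rule — add not r, not not q.
    (r or not q): β-rule — branch into r  //  not q.
      branch 2.1 (add r):
        × closes — contains both r and not r.
      branch 2.2 (add not q):
        × closes — contains both q and not q.
All 3 branches close.
Every branch closed; the formula is unsatisfiable.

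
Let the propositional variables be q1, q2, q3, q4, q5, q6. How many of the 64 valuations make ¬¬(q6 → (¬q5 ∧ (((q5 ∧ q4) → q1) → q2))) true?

40

Initial set: {T ¬¬(q6 → (¬q5 ∧ (((q5 ∧ q4) → q1) → q2)))}.
T ¬¬(q6 → (¬q5 ∧ (((q5 ∧ q4) → q1) → q2))): drop double negation, giving T (q6 → (¬q5 ∧ (((q5 ∧ q4) → q1) → q2))).
T (q6 → (¬q5 ∧ (((q5 ∧ q4) → q1) → q2))): β-rule — branch into F q6  //  T (¬q5 ∧ (((q5 ∧ q4) → q1) → q2)).
  branch 1 (add F q6):
    ○ open, literals {q6=0}.
  branch 2 (add T (¬q5 ∧ (((q5 ∧ q4) → q1) → q2))):
    T (¬q5 ∧ (((q5 ∧ q4) → q1) → q2)): α-rule — add T ¬q5, T (((q5 ∧ q4) → q1) → q2).
    T (((q5 ∧ q4) → q1) → q2): β-rule — branch into F ((q5 ∧ q4) → q1)  //  T q2.
      branch 2.1 (add F ((q5 ∧ q4) → q1)):
        F ((q5 ∧ q4) → q1): α-rule — add T (q5 ∧ q4), F q1.
        T (q5 ∧ q4): α-rule — add T q5, T q4.
        × closes — contains both q5 and ¬q5.
      branch 2.2 (add T q2):
        ○ open, literals {q2=1, q5=0}.
1 branch closed, 2 open.
Each open branch fixes some atoms; the unmentioned ones are free. Counting distinct full assignments: branch {q6=0} (q1, q2, q3, q4, q5) contributes 32 new; branch {q2=1, q5=0} (q1, q3, q4, q6) contributes 8 new. Total: 40.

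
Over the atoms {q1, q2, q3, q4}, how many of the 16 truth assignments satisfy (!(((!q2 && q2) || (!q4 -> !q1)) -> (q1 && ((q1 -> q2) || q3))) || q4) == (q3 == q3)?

Initial set: {T ((!(((!q2 && q2) || (!q4 -> !q1)) -> (q1 && ((q1 -> q2) || q3))) || q4) == (q3 == q3))}.
T ((!(((!q2 && q2) || (!q4 -> !q1)) -> (q1 && ((q1 -> q2) || q3))) || q4) == (q3 == q3)): β-rule — branch into T (!(((!q2 && q2) || (!q4 -> !q1)) -> (q1 && ((q1 -> q2) || q3))) || q4), T (q3 == q3)  //  F (!(((!q2 && q2) || (!q4 -> !q1)) -> (q1 && ((q1 -> q2) || q3))) || q4), F (q3 == q3).
  branch 1 (add T (!(((!q2 && q2) || (!q4 -> !q1)) -> (q1 && ((q1 -> q2) || q3))) || q4), T (q3 == q3)):
    T (!(((!q2 && q2) || (!q4 -> !q1)) -> (q1 && ((q1 -> q2) || q3))) || q4): β-rule — branch into T !(((!q2 && q2) || (!q4 -> !q1)) -> (q1 && ((q1 -> q2) || q3)))  //  T q4.
      branch 1.1 (add T !(((!q2 && q2) || (!q4 -> !q1)) -> (q1 && ((q1 -> q2) || q3)))):
        T !(((!q2 && q2) || (!q4 -> !q1)) -> (q1 && ((q1 -> q2) || q3))): α-rule — add T ((!q2 && q2) || (!q4 -> !q1)), F (q1 && ((q1 -> q2) || q3)).
        T (q3 == q3): β-rule — branch into T q3, T q3  //  F q3, F q3.
          branch 1.1.1 (add T q3, T q3):
            T ((!q2 && q2) || (!q4 -> !q1)): β-rule — branch into T (!q2 && q2)  //  T (!q4 -> !q1).
              branch 1.1.1.1 (add T (!q2 && q2)):
                T (!q2 && q2): α-rule — add T !q2, T q2.
                × closes — contains both q2 and !q2.
              branch 1.1.1.2 (add T (!q4 -> !q1)):
                F (q1 && ((q1 -> q2) || q3)): β-rule — branch into F q1  //  F ((q1 -> q2) || q3).
                  branch 1.1.1.2.1 (add F q1):
                    T (!q4 -> !q1): β-rule — branch into F !q4  //  T !q1.
                      branch 1.1.1.2.1.1 (add F !q4):
                        ○ open, literals {q1=0, q3=1, q4=1}.
                      branch 1.1.1.2.1.2 (add T !q1):
                        ○ open, literals {q1=0, q3=1}.
                  branch 1.1.1.2.2 (add F ((q1 -> q2) || q3)):
                    F ((q1 -> q2) || q3): α-rule — add F (q1 -> q2), F q3.
                    × closes — contains both q3 and !q3.
          branch 1.1.2 (add F q3, F q3):
            T ((!q2 && q2) || (!q4 -> !q1)): β-rule — branch into T (!q2 && q2)  //  T (!q4 -> !q1).
              branch 1.1.2.1 (add T (!q2 && q2)):
                T (!q2 && q2): α-rule — add T !q2, T q2.
                × closes — contains both q2 and !q2.
              branch 1.1.2.2 (add T (!q4 -> !q1)):
                F (q1 && ((q1 -> q2) || q3)): β-rule — branch into F q1  //  F ((q1 -> q2) || q3).
                  branch 1.1.2.2.1 (add F q1):
                    T (!q4 -> !q1): β-rule — branch into F !q4  //  T !q1.
                      branch 1.1.2.2.1.1 (add F !q4):
                        ○ open, literals {q1=0, q3=0, q4=1}.
                      branch 1.1.2.2.1.2 (add T !q1):
                        ○ open, literals {q1=0, q3=0}.
                  branch 1.1.2.2.2 (add F ((q1 -> q2) || q3)):
                    F ((q1 -> q2) || q3): α-rule — add F (q1 -> q2), F q3.
                    F (q1 -> q2): α-rule — add T q1, F q2.
                    T (!q4 -> !q1): β-rule — branch into F !q4  //  T !q1.
                      branch 1.1.2.2.2.1 (add F !q4):
                        ○ open, literals {q1=1, q2=0, q3=0, q4=1}.
                      branch 1.1.2.2.2.2 (add T !q1):
                        × closes — contains both q1 and !q1.
      branch 1.2 (add T q4):
        T (q3 == q3): β-rule — branch into T q3, T q3  //  F q3, F q3.
          branch 1.2.1 (add T q3, T q3):
            ○ open, literals {q3=1, q4=1}.
          branch 1.2.2 (add F q3, F q3):
            ○ open, literals {q3=0, q4=1}.
  branch 2 (add F (!(((!q2 && q2) || (!q4 -> !q1)) -> (q1 && ((q1 -> q2) || q3))) || q4), F (q3 == q3)):
    F (!(((!q2 && q2) || (!q4 -> !q1)) -> (q1 && ((q1 -> q2) || q3))) || q4): α-rule — add F !(((!q2 && q2) || (!q4 -> !q1)) -> (q1 && ((q1 -> q2) || q3))), F q4.
    F (q3 == q3): β-rule — branch into T q3, F q3  //  F q3, T q3.
      branch 2.1 (add T q3, F q3):
        × closes — contains both q3 and !q3.
      branch 2.2 (add F q3, T q3):
        × closes — contains both q3 and !q3.
6 branches closed, 7 open.
Each open branch fixes some atoms; the unmentioned ones are free. Counting distinct full assignments: branch {q1=0, q3=1, q4=1} (q2) contributes 2 new; branch {q1=0, q3=1} (q2, q4) contributes 2 new; branch {q1=0, q3=0, q4=1} (q2) contributes 2 new; branch {q1=0, q3=0} (q2, q4) contributes 2 new; branch {q1=1, q2=0, q3=0, q4=1} (none free) contributes 1 new; branch {q3=1, q4=1} (q1, q2) contributes 2 new; branch {q3=0, q4=1} (q1, q2) contributes 1 new. Total: 12.

12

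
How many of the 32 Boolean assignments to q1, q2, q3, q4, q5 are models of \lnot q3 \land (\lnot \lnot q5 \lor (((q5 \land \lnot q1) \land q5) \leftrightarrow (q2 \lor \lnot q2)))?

Initial set: {T (\lnot q3 \land (\lnot \lnot q5 \lor (((q5 \land \lnot q1) \land q5) \leftrightarrow (q2 \lor \lnot q2))))}.
T (\lnot q3 \land (\lnot \lnot q5 \lor (((q5 \land \lnot q1) \land q5) \leftrightarrow (q2 \lor \lnot q2)))): α-rule — add T \lnot q3, T (\lnot \lnot q5 \lor (((q5 \land \lnot q1) \land q5) \leftrightarrow (q2 \lor \lnot q2))).
T (\lnot \lnot q5 \lor (((q5 \land \lnot q1) \land q5) \leftrightarrow (q2 \lor \lnot q2))): β-rule — branch into T \lnot \lnot q5  //  T (((q5 \land \lnot q1) \land q5) \leftrightarrow (q2 \lor \lnot q2)).
  branch 1 (add T \lnot \lnot q5):
    T \lnot \lnot q5: drop double negation, giving T q5.
    ○ open, literals {q3=F, q5=T}.
  branch 2 (add T (((q5 \land \lnot q1) \land q5) \leftrightarrow (q2 \lor \lnot q2))):
    T (((q5 \land \lnot q1) \land q5) \leftrightarrow (q2 \lor \lnot q2)): β-rule — branch into T ((q5 \land \lnot q1) \land q5), T (q2 \lor \lnot q2)  //  F ((q5 \land \lnot q1) \land q5), F (q2 \lor \lnot q2).
      branch 2.1 (add T ((q5 \land \lnot q1) \land q5), T (q2 \lor \lnot q2)):
        T ((q5 \land \lnot q1) \land q5): α-rule — add T (q5 \land \lnot q1), T q5.
        T (q5 \land \lnot q1): α-rule — add T q5, T \lnot q1.
        T (q2 \lor \lnot q2): β-rule — branch into T q2  //  T \lnot q2.
          branch 2.1.1 (add T q2):
            ○ open, literals {q1=F, q2=T, q3=F, q5=T}.
          branch 2.1.2 (add T \lnot q2):
            ○ open, literals {q1=F, q2=F, q3=F, q5=T}.
      branch 2.2 (add F ((q5 \land \lnot q1) \land q5), F (q2 \lor \lnot q2)):
        F (q2 \lor \lnot q2): α-rule — add F q2, F \lnot q2.
        × closes — contains both q2 and \lnot q2.
1 branch closed, 3 open.
Each open branch fixes some atoms; the unmentioned ones are free. Counting distinct full assignments: branch {q3=F, q5=T} (q1, q2, q4) contributes 8 new; branch {q1=F, q2=T, q3=F, q5=T} (q4) contributes 0 new; branch {q1=F, q2=F, q3=F, q5=T} (q4) contributes 0 new. Total: 8.

8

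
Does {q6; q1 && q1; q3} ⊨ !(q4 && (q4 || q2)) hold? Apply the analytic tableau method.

Initial set: {q6; (q1 && q1); q3; !!(q4 && (q4 || q2))}.
(q1 && q1): α-rule — add q1, q1.
!!(q4 && (q4 || q2)): α-rule — add q4, (q4 || q2).
(q4 || q2): β-rule — branch into q4  //  q2.
  branch 1 (add q4):
    ○ open, literals {q1=true, q3=true, q4=true, q6=true}.
  branch 2 (add q2):
    ○ open, literals {q1=true, q2=true, q3=true, q4=true, q6=true}.
0 branches closed, 2 open.
An open branch gives a countermodel: q1=true, q3=true, q4=true, q6=true (unmentioned atoms arbitrary); the premises hold there but the conclusion fails.

No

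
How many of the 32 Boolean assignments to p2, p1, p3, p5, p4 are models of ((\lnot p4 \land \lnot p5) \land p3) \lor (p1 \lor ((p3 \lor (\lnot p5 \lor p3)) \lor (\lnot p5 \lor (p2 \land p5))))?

30

Initial set: {(((\lnot p4 \land \lnot p5) \land p3) \lor (p1 \lor ((p3 \lor (\lnot p5 \lor p3)) \lor (\lnot p5 \lor (p2 \land p5)))))}.
(((\lnot p4 \land \lnot p5) \land p3) \lor (p1 \lor ((p3 \lor (\lnot p5 \lor p3)) \lor (\lnot p5 \lor (p2 \land p5))))): β-rule — branch into ((\lnot p4 \land \lnot p5) \land p3)  //  (p1 \lor ((p3 \lor (\lnot p5 \lor p3)) \lor (\lnot p5 \lor (p2 \land p5)))).
  branch 1 (add ((\lnot p4 \land \lnot p5) \land p3)):
    ((\lnot p4 \land \lnot p5) \land p3): α-rule — add (\lnot p4 \land \lnot p5), p3.
    (\lnot p4 \land \lnot p5): α-rule — add \lnot p4, \lnot p5.
    ○ open, literals {p3=T, p4=F, p5=F}.
  branch 2 (add (p1 \lor ((p3 \lor (\lnot p5 \lor p3)) \lor (\lnot p5 \lor (p2 \land p5))))):
    (p1 \lor ((p3 \lor (\lnot p5 \lor p3)) \lor (\lnot p5 \lor (p2 \land p5)))): β-rule — branch into p1  //  ((p3 \lor (\lnot p5 \lor p3)) \lor (\lnot p5 \lor (p2 \land p5))).
      branch 2.1 (add p1):
        ○ open, literals {p1=T}.
      branch 2.2 (add ((p3 \lor (\lnot p5 \lor p3)) \lor (\lnot p5 \lor (p2 \land p5)))):
        ((p3 \lor (\lnot p5 \lor p3)) \lor (\lnot p5 \lor (p2 \land p5))): β-rule — branch into (p3 \lor (\lnot p5 \lor p3))  //  (\lnot p5 \lor (p2 \land p5)).
          branch 2.2.1 (add (p3 \lor (\lnot p5 \lor p3))):
            (p3 \lor (\lnot p5 \lor p3)): β-rule — branch into p3  //  (\lnot p5 \lor p3).
              branch 2.2.1.1 (add p3):
                ○ open, literals {p3=T}.
              branch 2.2.1.2 (add (\lnot p5 \lor p3)):
                (\lnot p5 \lor p3): β-rule — branch into \lnot p5  //  p3.
                  branch 2.2.1.2.1 (add \lnot p5):
                    ○ open, literals {p5=F}.
                  branch 2.2.1.2.2 (add p3):
                    ○ open, literals {p3=T}.
          branch 2.2.2 (add (\lnot p5 \lor (p2 \land p5))):
            (\lnot p5 \lor (p2 \land p5)): β-rule — branch into \lnot p5  //  (p2 \land p5).
              branch 2.2.2.1 (add \lnot p5):
                ○ open, literals {p5=F}.
              branch 2.2.2.2 (add (p2 \land p5)):
                (p2 \land p5): α-rule — add p2, p5.
                ○ open, literals {p2=T, p5=T}.
0 branches closed, 7 open.
Each open branch fixes some atoms; the unmentioned ones are free. Counting distinct full assignments: branch {p3=T, p4=F, p5=F} (p2, p1) contributes 4 new; branch {p1=T} (p2, p3, p5, p4) contributes 14 new; branch {p3=T} (p2, p1, p5, p4) contributes 6 new; branch {p5=F} (p2, p1, p3, p4) contributes 4 new; branch {p3=T} (p2, p1, p5, p4) contributes 0 new; branch {p5=F} (p2, p1, p3, p4) contributes 0 new; branch {p2=T, p5=T} (p1, p3, p4) contributes 2 new. Total: 30.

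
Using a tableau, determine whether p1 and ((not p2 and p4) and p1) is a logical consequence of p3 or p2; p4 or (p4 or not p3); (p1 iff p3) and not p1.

No

Initial set: {(p3 or p2); (p4 or (p4 or not p3)); ((p1 iff p3) and not p1); not (p1 and ((not p2 and p4) and p1))}.
((p1 iff p3) and not p1): α-rule — add (p1 iff p3), not p1.
(p3 or p2): β-rule — branch into p3  //  p2.
  branch 1 (add p3):
    (p4 or (p4 or not p3)): β-rule — branch into p4  //  (p4 or not p3).
      branch 1.1 (add p4):
        not (p1 and ((not p2 and p4) and p1)): β-rule — branch into not p1  //  not ((not p2 and p4) and p1).
          branch 1.1.1 (add not p1):
            (p1 iff p3): β-rule — branch into p1, p3  //  not p1, not p3.
              branch 1.1.1.1 (add p1, p3):
                × closes — contains both p1 and not p1.
              branch 1.1.1.2 (add not p1, not p3):
                × closes — contains both p3 and not p3.
          branch 1.1.2 (add not ((not p2 and p4) and p1)):
            (p1 iff p3): β-rule — branch into p1, p3  //  not p1, not p3.
              branch 1.1.2.1 (add p1, p3):
                × closes — contains both p1 and not p1.
              branch 1.1.2.2 (add not p1, not p3):
                × closes — contains both p3 and not p3.
      branch 1.2 (add (p4 or not p3)):
        not (p1 and ((not p2 and p4) and p1)): β-rule — branch into not p1  //  not ((not p2 and p4) and p1).
          branch 1.2.1 (add not p1):
            (p1 iff p3): β-rule — branch into p1, p3  //  not p1, not p3.
              branch 1.2.1.1 (add p1, p3):
                × closes — contains both p1 and not p1.
              branch 1.2.1.2 (add not p1, not p3):
                × closes — contains both p3 and not p3.
          branch 1.2.2 (add not ((not p2 and p4) and p1)):
            (p1 iff p3): β-rule — branch into p1, p3  //  not p1, not p3.
              branch 1.2.2.1 (add p1, p3):
                × closes — contains both p1 and not p1.
              branch 1.2.2.2 (add not p1, not p3):
                × closes — contains both p3 and not p3.
  branch 2 (add p2):
    (p4 or (p4 or not p3)): β-rule — branch into p4  //  (p4 or not p3).
      branch 2.1 (add p4):
        not (p1 and ((not p2 and p4) and p1)): β-rule — branch into not p1  //  not ((not p2 and p4) and p1).
          branch 2.1.1 (add not p1):
            (p1 iff p3): β-rule — branch into p1, p3  //  not p1, not p3.
              branch 2.1.1.1 (add p1, p3):
                × closes — contains both p1 and not p1.
              branch 2.1.1.2 (add not p1, not p3):
                ○ open, literals {p1=F, p2=T, p3=F, p4=T}.
          branch 2.1.2 (add not ((not p2 and p4) and p1)):
            (p1 iff p3): β-rule — branch into p1, p3  //  not p1, not p3.
              branch 2.1.2.1 (add p1, p3):
                × closes — contains both p1 and not p1.
              branch 2.1.2.2 (add not p1, not p3):
                not ((not p2 and p4) and p1): β-rule — branch into not (not p2 and p4)  //  not p1.
                  branch 2.1.2.2.1 (add not (not p2 and p4)):
                    not (not p2 and p4): β-rule — branch into not not p2  //  not p4.
                      branch 2.1.2.2.1.1 (add not not p2):
                        ○ open, literals {p1=F, p2=T, p3=F, p4=T}.
                      branch 2.1.2.2.1.2 (add not p4):
                        × closes — contains both p4 and not p4.
                  branch 2.1.2.2.2 (add not p1):
                    ○ open, literals {p1=F, p2=T, p3=F, p4=T}.
      branch 2.2 (add (p4 or not p3)):
        not (p1 and ((not p2 and p4) and p1)): β-rule — branch into not p1  //  not ((not p2 and p4) and p1).
          branch 2.2.1 (add not p1):
            (p1 iff p3): β-rule — branch into p1, p3  //  not p1, not p3.
              branch 2.2.1.1 (add p1, p3):
                × closes — contains both p1 and not p1.
              branch 2.2.1.2 (add not p1, not p3):
                (p4 or not p3): β-rule — branch into p4  //  not p3.
                  branch 2.2.1.2.1 (add p4):
                    ○ open, literals {p1=F, p2=T, p3=F, p4=T}.
                  branch 2.2.1.2.2 (add not p3):
                    ○ open, literals {p1=F, p2=T, p3=F}.
          branch 2.2.2 (add not ((not p2 and p4) and p1)):
            (p1 iff p3): β-rule — branch into p1, p3  //  not p1, not p3.
              branch 2.2.2.1 (add p1, p3):
                × closes — contains both p1 and not p1.
              branch 2.2.2.2 (add not p1, not p3):
                (p4 or not p3): β-rule — branch into p4  //  not p3.
                  branch 2.2.2.2.1 (add p4):
                    not ((not p2 and p4) and p1): β-rule — branch into not (not p2 and p4)  //  not p1.
                      branch 2.2.2.2.1.1 (add not (not p2 and p4)):
                        not (not p2 and p4): β-rule — branch into not not p2  //  not p4.
                          branch 2.2.2.2.1.1.1 (add not not p2):
                            ○ open, literals {p1=F, p2=T, p3=F, p4=T}.
                          branch 2.2.2.2.1.1.2 (add not p4):
                            × closes — contains both p4 and not p4.
                      branch 2.2.2.2.1.2 (add not p1):
                        ○ open, literals {p1=F, p2=T, p3=F, p4=T}.
                  branch 2.2.2.2.2 (add not p3):
                    not ((not p2 and p4) and p1): β-rule — branch into not (not p2 and p4)  //  not p1.
                      branch 2.2.2.2.2.1 (add not (not p2 and p4)):
                        not (not p2 and p4): β-rule — branch into not not p2  //  not p4.
                          branch 2.2.2.2.2.1.1 (add not not p2):
                            ○ open, literals {p1=F, p2=T, p3=F}.
                          branch 2.2.2.2.2.1.2 (add not p4):
                            ○ open, literals {p1=F, p2=T, p3=F, p4=F}.
                      branch 2.2.2.2.2.2 (add not p1):
                        ○ open, literals {p1=F, p2=T, p3=F}.
14 branches closed, 10 open.
An open branch gives a countermodel: p1=F, p2=T, p3=F, p4=T (unmentioned atoms arbitrary); the premises hold there but the conclusion fails.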